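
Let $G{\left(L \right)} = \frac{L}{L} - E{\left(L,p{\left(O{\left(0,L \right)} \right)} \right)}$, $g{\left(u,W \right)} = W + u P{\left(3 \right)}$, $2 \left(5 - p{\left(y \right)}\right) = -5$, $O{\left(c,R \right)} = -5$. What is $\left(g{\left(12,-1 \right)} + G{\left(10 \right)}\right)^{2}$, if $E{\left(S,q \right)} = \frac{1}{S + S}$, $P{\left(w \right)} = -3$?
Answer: $\frac{519841}{400} \approx 1299.6$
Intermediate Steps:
$p{\left(y \right)} = \frac{15}{2}$ ($p{\left(y \right)} = 5 - - \frac{5}{2} = 5 + \frac{5}{2} = \frac{15}{2}$)
$g{\left(u,W \right)} = W - 3 u$ ($g{\left(u,W \right)} = W + u \left(-3\right) = W - 3 u$)
$E{\left(S,q \right)} = \frac{1}{2 S}$
$G{\left(L \right)} = 1 - \frac{1}{2 L}$ ($G{\left(L \right)} = \frac{L}{L} - \frac{1}{2 L} = 1 - \frac{1}{2 L}$)
$\left(g{\left(12,-1 \right)} + G{\left(10 \right)}\right)^{2} = \left(\left(-1 - 36\right) + \frac{- \frac{1}{2} + 10}{10}\right)^{2} = \left(\left(-1 - 36\right) + \frac{1}{10} \cdot \frac{19}{2}\right)^{2} = \left(-37 + \frac{19}{20}\right)^{2} = \left(- \frac{721}{20}\right)^{2} = \frac{519841}{400}$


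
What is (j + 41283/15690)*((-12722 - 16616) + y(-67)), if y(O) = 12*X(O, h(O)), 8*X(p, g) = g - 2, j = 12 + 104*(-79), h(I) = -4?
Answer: 1258785537173/5230 ≈ 2.4069e+8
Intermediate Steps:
j = -8204 (j = 12 - 8216 = -8204)
X(p, g) = -1/4 + g/8 (X(p, g) = (g - 2)/8 = (-2 + g)/8 = -1/4 + g/8)
y(O) = -9 (y(O) = 12*(-1/4 + (1/8)*(-4)) = 12*(-1/4 - 1/2) = 12*(-3/4) = -9)
(j + 41283/15690)*((-12722 - 16616) + y(-67)) = (-8204 + 41283/15690)*((-12722 - 16616) - 9) = (-8204 + 41283*(1/15690))*(-29338 - 9) = (-8204 + 13761/5230)*(-29347) = -42893159/5230*(-29347) = 1258785537173/5230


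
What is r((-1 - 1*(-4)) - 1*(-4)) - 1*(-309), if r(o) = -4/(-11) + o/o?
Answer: 3414/11 ≈ 310.36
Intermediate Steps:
r(o) = 15/11 (r(o) = -4*(-1/11) + 1 = 4/11 + 1 = 15/11)
r((-1 - 1*(-4)) - 1*(-4)) - 1*(-309) = 15/11 - 1*(-309) = 15/11 + 309 = 3414/11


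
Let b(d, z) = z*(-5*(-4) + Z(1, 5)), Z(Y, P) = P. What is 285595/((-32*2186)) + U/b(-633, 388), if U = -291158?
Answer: -5784338979/169633600 ≈ -34.099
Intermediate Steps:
b(d, z) = 25*z (b(d, z) = z*(-5*(-4) + 5) = z*(20 + 5) = z*25 = 25*z)
285595/((-32*2186)) + U/b(-633, 388) = 285595/((-32*2186)) - 291158/(25*388) = 285595/(-69952) - 291158/9700 = 285595*(-1/69952) - 291158*1/9700 = -285595/69952 - 145579/4850 = -5784338979/169633600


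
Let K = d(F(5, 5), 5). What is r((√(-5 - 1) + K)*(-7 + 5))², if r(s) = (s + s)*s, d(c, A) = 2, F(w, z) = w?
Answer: 64*(2 + I*√6)⁴ ≈ -5888.0 - 2508.3*I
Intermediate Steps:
K = 2
r(s) = 2*s² (r(s) = (2*s)*s = 2*s²)
r((√(-5 - 1) + K)*(-7 + 5))² = (2*((√(-5 - 1) + 2)*(-7 + 5))²)² = (2*((√(-6) + 2)*(-2))²)² = (2*((I*√6 + 2)*(-2))²)² = (2*((2 + I*√6)*(-2))²)² = (2*(-4 - 2*I*√6)²)² = 4*(-4 - 2*I*√6)⁴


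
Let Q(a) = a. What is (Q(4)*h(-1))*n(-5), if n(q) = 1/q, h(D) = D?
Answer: ⅘ ≈ 0.80000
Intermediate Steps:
(Q(4)*h(-1))*n(-5) = (4*(-1))/(-5) = -4*(-⅕) = ⅘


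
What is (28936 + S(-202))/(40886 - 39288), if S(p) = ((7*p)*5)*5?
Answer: -3207/799 ≈ -4.0138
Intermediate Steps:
S(p) = 175*p (S(p) = (35*p)*5 = 175*p)
(28936 + S(-202))/(40886 - 39288) = (28936 + 175*(-202))/(40886 - 39288) = (28936 - 35350)/1598 = -6414*1/1598 = -3207/799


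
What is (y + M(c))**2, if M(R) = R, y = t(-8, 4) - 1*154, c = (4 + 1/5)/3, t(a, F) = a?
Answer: 644809/25 ≈ 25792.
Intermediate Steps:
c = 7/5 (c = (4 + 1/5)/3 = (1/3)*(21/5) = 7/5 ≈ 1.4000)
y = -162 (y = -8 - 1*154 = -8 - 154 = -162)
(y + M(c))**2 = (-162 + 7/5)**2 = (-803/5)**2 = 644809/25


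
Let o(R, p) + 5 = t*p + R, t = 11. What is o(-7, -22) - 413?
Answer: -667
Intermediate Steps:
o(R, p) = -5 + R + 11*p (o(R, p) = -5 + (11*p + R) = -5 + (R + 11*p) = -5 + R + 11*p)
o(-7, -22) - 413 = (-5 - 7 + 11*(-22)) - 413 = (-5 - 7 - 242) - 413 = -254 - 413 = -667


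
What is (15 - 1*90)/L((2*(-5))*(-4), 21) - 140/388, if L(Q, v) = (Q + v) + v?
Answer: -10145/7954 ≈ -1.2755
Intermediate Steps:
L(Q, v) = Q + 2*v
(15 - 1*90)/L((2*(-5))*(-4), 21) - 140/388 = (15 - 1*90)/((2*(-5))*(-4) + 2*21) - 140/388 = (15 - 90)/(-10*(-4) + 42) - 140*1/388 = -75/(40 + 42) - 35/97 = -75/82 - 35/97 = -10145/7954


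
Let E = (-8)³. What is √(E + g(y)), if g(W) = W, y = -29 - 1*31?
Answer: 2*I*√143 ≈ 23.917*I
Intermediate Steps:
y = -60 (y = -29 - 31 = -60)
E = -512
√(E + g(y)) = √(-512 - 60) = √(-572) = 2*I*√143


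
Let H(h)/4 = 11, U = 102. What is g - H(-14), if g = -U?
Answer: -146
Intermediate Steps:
H(h) = 44 (H(h) = 4*11 = 44)
g = -102 (g = -1*102 = -102)
g - H(-14) = -102 - 1*44 = -102 - 44 = -146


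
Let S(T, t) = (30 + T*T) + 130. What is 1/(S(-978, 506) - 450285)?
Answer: 1/506359 ≈ 1.9749e-6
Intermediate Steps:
S(T, t) = 160 + T² (S(T, t) = (30 + T²) + 130 = 160 + T²)
1/(S(-978, 506) - 450285) = 1/((160 + (-978)²) - 450285) = 1/((160 + 956484) - 450285) = 1/(956644 - 450285) = 1/506359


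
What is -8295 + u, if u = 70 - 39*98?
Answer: -12047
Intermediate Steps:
u = -3752 (u = 70 - 3822 = -3752)
-8295 + u = -8295 - 3752 = -12047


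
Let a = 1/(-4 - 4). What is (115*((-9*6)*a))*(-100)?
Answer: -77625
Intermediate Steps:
a = -⅛ (a = 1/(-8) = -⅛ ≈ -0.12500)
(115*((-9*6)*a))*(-100) = (115*(-9*6*(-⅛)))*(-100) = (115*(-54*(-⅛)))*(-100) = (115*(27/4))*(-100) = (3105/4)*(-100) = -77625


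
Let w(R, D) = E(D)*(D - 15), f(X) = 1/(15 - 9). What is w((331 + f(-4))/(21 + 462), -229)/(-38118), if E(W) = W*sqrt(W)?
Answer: -27938*I*sqrt(229)/19059 ≈ -22.183*I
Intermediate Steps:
E(W) = W**(3/2)
f(X) = 1/6
w(R, D) = D**(3/2)*(-15 + D) (w(R, D) = D**(3/2)*(D - 15) = D**(3/2)*(-15 + D))
w((331 + f(-4))/(21 + 462), -229)/(-38118) = ((-229)**(3/2)*(-15 - 229))/(-38118) = (-229*I*sqrt(229)*(-244))*(-1/38118) = (55876*I*sqrt(229))*(-1/38118) = -27938*I*sqrt(229)/19059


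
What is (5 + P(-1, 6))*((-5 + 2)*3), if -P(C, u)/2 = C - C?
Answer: -45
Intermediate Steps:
P(C, u) = 0 (P(C, u) = -2*(C - C) = -2*0 = 0)
(5 + P(-1, 6))*((-5 + 2)*3) = (5 + 0)*((-5 + 2)*3) = 5*(-3*3) = 5*(-9) = -45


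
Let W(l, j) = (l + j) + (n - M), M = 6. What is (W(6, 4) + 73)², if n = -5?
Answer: 5184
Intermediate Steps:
W(l, j) = -11 + j + l (W(l, j) = (l + j) + (-5 - 1*6) = (j + l) + (-5 - 6) = (j + l) - 11 = -11 + j + l)
(W(6, 4) + 73)² = ((-11 + 4 + 6) + 73)² = (-1 + 73)² = 72² = 5184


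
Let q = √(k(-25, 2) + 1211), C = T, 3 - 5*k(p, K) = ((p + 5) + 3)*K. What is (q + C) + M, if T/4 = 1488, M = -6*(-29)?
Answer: 6126 + 2*√7615/5 ≈ 6160.9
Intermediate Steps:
k(p, K) = ⅗ - K*(8 + p)/5 (k(p, K) = ⅗ - ((p + 5) + 3)*K/5 = ⅗ - ((5 + p) + 3)*K/5 = ⅗ - (8 + p)*K/5 = ⅗ - K*(8 + p)/5)
M = 174
T = 5952 (T = 4*1488 = 5952)
C = 5952
q = 2*√7615/5 (q = √((⅗ - 8/5*2 - ⅕*2*(-25)) + 1211) = √((⅗ - 16/5 + 10) + 1211) = √(37/5 + 1211) = √(6092/5) = 2*√7615/5 ≈ 34.906)
(q + C) + M = (2*√7615/5 + 5952) + 174 = (5952 + 2*√7615/5) + 174 = 6126 + 2*√7615/5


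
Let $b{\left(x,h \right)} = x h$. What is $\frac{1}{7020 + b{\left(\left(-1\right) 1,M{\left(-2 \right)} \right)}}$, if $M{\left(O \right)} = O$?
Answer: $\frac{1}{7022} \approx 0.00014241$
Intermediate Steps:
$b{\left(x,h \right)} = h x$
$\frac{1}{7020 + b{\left(\left(-1\right) 1,M{\left(-2 \right)} \right)}} = \frac{1}{7020 - 2 \left(\left(-1\right) 1\right)} = \frac{1}{7020 - -2} = \frac{1}{7020 + 2} = \frac{1}{7022}$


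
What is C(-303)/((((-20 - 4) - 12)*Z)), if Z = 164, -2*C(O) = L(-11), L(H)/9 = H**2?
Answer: 121/1312 ≈ 0.092226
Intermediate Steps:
L(H) = 9*H**2
C(O) = -1089/2 (C(O) = -9*(-11)**2/2 = -9*121/2 = -1/2*1089 = -1089/2)
C(-303)/((((-20 - 4) - 12)*Z)) = -1089*1/(164*((-20 - 4) - 12))/2 = -1089*1/(164*(-24 - 12))/2 = -1089/(2*((-36*164))) = -1089/2/(-5904) = -1089/2*(-1/5904) = 121/1312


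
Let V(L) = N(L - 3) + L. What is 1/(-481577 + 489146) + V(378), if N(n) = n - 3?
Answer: 5676751/7569 ≈ 750.00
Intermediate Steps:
N(n) = -3 + n
V(L) = -6 + 2*L (V(L) = (-3 + (L - 3)) + L = (-3 + (-3 + L)) + L = (-6 + L) + L = -6 + 2*L)
1/(-481577 + 489146) + V(378) = 1/(-481577 + 489146) + (-6 + 2*378) = 1/7569 + (-6 + 756) = 1/7569 + 750 = 5676751/7569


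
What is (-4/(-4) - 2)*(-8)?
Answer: 8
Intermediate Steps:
(-4/(-4) - 2)*(-8) = (-¼*(-4) - 2)*(-8) = (1 - 2)*(-8) = -1*(-8) = 8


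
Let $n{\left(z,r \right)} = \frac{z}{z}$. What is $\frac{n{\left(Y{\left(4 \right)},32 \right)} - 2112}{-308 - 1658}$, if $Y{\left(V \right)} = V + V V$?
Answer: $\frac{2111}{1966} \approx 1.0738$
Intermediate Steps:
$Y{\left(V \right)} = V + V^{2}$
$n{\left(z,r \right)} = 1$
$\frac{n{\left(Y{\left(4 \right)},32 \right)} - 2112}{-308 - 1658} = \frac{1 - 2112}{-308 - 1658} = - \frac{2111}{-1966} = \left(-2111\right) \left(- \frac{1}{1966}\right) = \frac{2111}{1966}$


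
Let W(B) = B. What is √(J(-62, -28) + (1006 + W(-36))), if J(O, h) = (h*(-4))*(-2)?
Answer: √746 ≈ 27.313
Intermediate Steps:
J(O, h) = 8*h (J(O, h) = -4*h*(-2) = 8*h)
√(J(-62, -28) + (1006 + W(-36))) = √(8*(-28) + (1006 - 36)) = √(-224 + 970) = √746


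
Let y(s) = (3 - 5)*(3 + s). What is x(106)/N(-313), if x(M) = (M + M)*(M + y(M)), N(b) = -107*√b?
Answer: -23744*I*√313/33491 ≈ -12.543*I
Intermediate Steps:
y(s) = -6 - 2*s (y(s) = -2*(3 + s) = -6 - 2*s)
x(M) = 2*M*(-6 - M) (x(M) = (M + M)*(M + (-6 - 2*M)) = (2*M)*(-6 - M) = 2*M*(-6 - M))
x(106)/N(-313) = (2*106*(-6 - 1*106))/((-107*I*√313)) = (2*106*(-6 - 106))/((-107*I*√313)) = (2*106*(-112))/((-107*I*√313)) = -23744*I*√313/33491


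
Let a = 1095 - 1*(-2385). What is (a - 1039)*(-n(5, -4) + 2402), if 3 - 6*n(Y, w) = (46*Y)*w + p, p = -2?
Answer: 32921767/6 ≈ 5.4870e+6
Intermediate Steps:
n(Y, w) = 5/6 - 23*Y*w/3 (n(Y, w) = 1/2 - ((46*Y)*w - 2)/6 = 1/2 - (46*Y*w - 2)/6 = 1/2 - (-2 + 46*Y*w)/6 = 1/2 + (1/3 - 23*Y*w/3) = 5/6 - 23*Y*w/3)
a = 3480 (a = 1095 + 2385 = 3480)
(a - 1039)*(-n(5, -4) + 2402) = (3480 - 1039)*(-(5/6 - 23/3*5*(-4)) + 2402) = 2441*(-(5/6 + 460/3) + 2402) = 2441*(-1*925/6 + 2402) = 2441*(-925/6 + 2402) = 2441*(13487/6) = 32921767/6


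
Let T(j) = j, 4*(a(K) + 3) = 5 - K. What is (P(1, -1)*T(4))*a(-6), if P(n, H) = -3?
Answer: 3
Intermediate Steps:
a(K) = -7/4 - K/4 (a(K) = -3 + (5 - K)/4 = -3 + (5/4 - K/4) = -7/4 - K/4)
(P(1, -1)*T(4))*a(-6) = (-3*4)*(-7/4 - ¼*(-6)) = -12*(-7/4 + 3/2) = -12*(-¼) = 3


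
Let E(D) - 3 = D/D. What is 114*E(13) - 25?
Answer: 431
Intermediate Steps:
E(D) = 4 (E(D) = 3 + D/D = 3 + 1 = 4)
114*E(13) - 25 = 114*4 - 25 = 456 - 25 = 431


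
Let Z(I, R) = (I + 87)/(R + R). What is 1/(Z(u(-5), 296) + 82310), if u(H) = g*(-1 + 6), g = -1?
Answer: 296/24363801 ≈ 1.2149e-5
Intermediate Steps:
u(H) = -5 (u(H) = -(-1 + 6) = -1*5 = -5)
Z(I, R) = (87 + I)/(2*R) (Z(I, R) = (87 + I)/((2*R)) = (87 + I)*(1/(2*R)) = (87 + I)/(2*R))
1/(Z(u(-5), 296) + 82310) = 1/((½)*(87 - 5)/296 + 82310) = 1/((½)*(1/296)*82 + 82310) = 1/(41/296 + 82310) = 1/(24363801/296) = 296/24363801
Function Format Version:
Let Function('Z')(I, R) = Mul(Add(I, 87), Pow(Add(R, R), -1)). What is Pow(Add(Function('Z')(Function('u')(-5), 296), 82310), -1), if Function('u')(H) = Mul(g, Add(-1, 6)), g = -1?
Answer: Rational(296, 24363801) ≈ 1.2149e-5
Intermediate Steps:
Function('u')(H) = -5 (Function('u')(H) = Mul(-1, Add(-1, 6)) = Mul(-1, 5) = -5)
Function('Z')(I, R) = Mul(Rational(1, 2), Pow(R, -1), Add(87, I)) (Function('Z')(I, R) = Mul(Add(87, I), Pow(Mul(2, R), -1)) = Mul(Add(87, I), Mul(Rational(1, 2), Pow(R, -1))) = Mul(Rational(1, 2), Pow(R, -1), Add(87, I)))
Pow(Add(Function('Z')(Function('u')(-5), 296), 82310), -1) = Pow(Add(Mul(Rational(1, 2), Pow(296, -1), Add(87, -5)), 82310), -1) = Pow(Add(Mul(Rational(1, 2), Rational(1, 296), 82), 82310), -1) = Pow(Add(Rational(41, 296), 82310), -1) = Pow(Rational(24363801, 296), -1) = Rational(296, 24363801)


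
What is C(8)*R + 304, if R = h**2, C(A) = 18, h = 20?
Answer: 7504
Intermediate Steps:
R = 400 (R = 20**2 = 400)
C(8)*R + 304 = 18*400 + 304 = 7200 + 304 = 7504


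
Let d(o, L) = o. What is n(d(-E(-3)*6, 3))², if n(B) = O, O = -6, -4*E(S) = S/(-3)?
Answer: 36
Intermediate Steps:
E(S) = S/12 (E(S) = -S/(4*(-3)) = -S*(-1)/(4*3) = -(-1)*S/12 = S/12)
n(B) = -6
n(d(-E(-3)*6, 3))² = (-6)² = 36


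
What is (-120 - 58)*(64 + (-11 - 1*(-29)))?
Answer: -14596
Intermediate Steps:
(-120 - 58)*(64 + (-11 - 1*(-29))) = -178*(64 + (-11 + 29)) = -178*(64 + 18) = -178*82 = -14596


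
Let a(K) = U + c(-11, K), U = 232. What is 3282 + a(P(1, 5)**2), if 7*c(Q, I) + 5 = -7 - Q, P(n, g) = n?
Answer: 24597/7 ≈ 3513.9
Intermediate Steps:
c(Q, I) = -12/7 - Q/7 (c(Q, I) = -5/7 + (-7 - Q)/7 = -5/7 + (-1 - Q/7) = -12/7 - Q/7)
a(K) = 1623/7 (a(K) = 232 + (-12/7 - 1/7*(-11)) = 232 + (-12/7 + 11/7) = 232 - 1/7 = 1623/7)
3282 + a(P(1, 5)**2) = 3282 + 1623/7 = 24597/7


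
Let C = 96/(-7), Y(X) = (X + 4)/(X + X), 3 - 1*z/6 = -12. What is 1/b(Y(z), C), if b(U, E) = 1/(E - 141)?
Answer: -1083/7 ≈ -154.71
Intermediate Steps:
z = 90 (z = 18 - 6*(-12) = 18 + 72 = 90)
Y(X) = (4 + X)/(2*X) (Y(X) = (4 + X)/((2*X)) = (4 + X)*(1/(2*X)) = (4 + X)/(2*X))
C = -96/7 (C = 96*(-1/7) = -96/7 ≈ -13.714)
b(U, E) = 1/(-141 + E)
1/b(Y(z), C) = 1/(1/(-141 - 96/7)) = 1/(1/(-1083/7)) = 1/(-7/1083) = -1083/7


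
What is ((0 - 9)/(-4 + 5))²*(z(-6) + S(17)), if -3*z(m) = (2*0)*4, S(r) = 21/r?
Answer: 1701/17 ≈ 100.06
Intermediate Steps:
z(m) = 0 (z(m) = -2*0*4/3 = -0*4 = -⅓*0 = 0)
((0 - 9)/(-4 + 5))²*(z(-6) + S(17)) = ((0 - 9)/(-4 + 5))²*(0 + 21/17) = (-9/1)²*(0 + 21*(1/17)) = (-9*1)²*(0 + 21/17) = (-9)²*(21/17) = 81*(21/17) = 1701/17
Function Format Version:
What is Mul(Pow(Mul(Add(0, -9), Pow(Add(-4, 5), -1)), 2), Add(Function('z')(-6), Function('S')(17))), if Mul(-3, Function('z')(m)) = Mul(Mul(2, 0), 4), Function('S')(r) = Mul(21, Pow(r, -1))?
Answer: Rational(1701, 17) ≈ 100.06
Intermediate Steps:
Function('z')(m) = 0 (Function('z')(m) = Mul(Rational(-1, 3), Mul(Mul(2, 0), 4)) = Mul(Rational(-1, 3), Mul(0, 4)) = Mul(Rational(-1, 3), 0) = 0)
Mul(Pow(Mul(Add(0, -9), Pow(Add(-4, 5), -1)), 2), Add(Function('z')(-6), Function('S')(17))) = Mul(Pow(Mul(Add(0, -9), Pow(Add(-4, 5), -1)), 2), Add(0, Mul(21, Pow(17, -1)))) = Mul(Pow(Mul(-9, Pow(1, -1)), 2), Add(0, Mul(21, Rational(1, 17)))) = Mul(Pow(Mul(-9, 1), 2), Add(0, Rational(21, 17))) = Mul(Pow(-9, 2), Rational(21, 17)) = Mul(81, Rational(21, 17)) = Rational(1701, 17)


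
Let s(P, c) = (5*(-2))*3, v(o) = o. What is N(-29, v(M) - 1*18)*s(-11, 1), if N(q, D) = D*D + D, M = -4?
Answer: -13860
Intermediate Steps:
s(P, c) = -30 (s(P, c) = -10*3 = -30)
N(q, D) = D + D**2 (N(q, D) = D**2 + D = D + D**2)
N(-29, v(M) - 1*18)*s(-11, 1) = ((-4 - 1*18)*(1 + (-4 - 1*18)))*(-30) = ((-4 - 18)*(1 + (-4 - 18)))*(-30) = -22*(1 - 22)*(-30) = -22*(-21)*(-30) = 462*(-30) = -13860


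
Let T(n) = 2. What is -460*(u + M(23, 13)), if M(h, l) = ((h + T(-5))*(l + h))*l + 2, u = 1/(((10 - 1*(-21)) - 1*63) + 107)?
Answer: -80743892/15 ≈ -5.3829e+6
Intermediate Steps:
u = 1/75 (u = 1/(((10 + 21) - 63) + 107) = 1/((31 - 63) + 107) = 1/(-32 + 107) = 1/75 ≈ 0.013333)
M(h, l) = 2 + l*(2 + h)*(h + l) (M(h, l) = ((h + 2)*(l + h))*l + 2 = ((2 + h)*(h + l))*l + 2 = l*(2 + h)*(h + l) + 2 = 2 + l*(2 + h)*(h + l))
-460*(u + M(23, 13)) = -460*(1/75 + (2 + 2*13**2 + 23*13**2 + 13*23**2 + 2*23*13)) = -460*(1/75 + (2 + 2*169 + 23*169 + 13*529 + 598)) = -460*(1/75 + (2 + 338 + 3887 + 6877 + 598)) = -460*(1/75 + 11702) = -460*877651/75 = -80743892/15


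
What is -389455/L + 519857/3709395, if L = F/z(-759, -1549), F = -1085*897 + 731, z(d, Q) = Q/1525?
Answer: -58670384105383/220053752710830 ≈ -0.26662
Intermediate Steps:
z(d, Q) = Q/1525 (z(d, Q) = Q*(1/1525) = Q/1525)
F = -972514 (F = -973245 + 731 = -972514)
L = 1483083850/1549 (L = -972514/((1/1525)*(-1549)) = -972514/(-1549/1525) = -972514*(-1525/1549) = 1483083850/1549 ≈ 9.5745e+5)
-389455/L + 519857/3709395 = -389455/1483083850/1549 + 519857/3709395 = -389455*1549/1483083850 + 519857*(1/3709395) = -120653159/296616770 + 519857/3709395 = -58670384105383/220053752710830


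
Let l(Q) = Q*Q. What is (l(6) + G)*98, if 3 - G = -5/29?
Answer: 111328/29 ≈ 3838.9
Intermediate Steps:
l(Q) = Q²
G = 92/29 (G = 3 - (-5)/29 = 3 - 1*(-5/29) = 3 + 5/29 = 92/29 ≈ 3.1724)
(l(6) + G)*98 = (6² + 92/29)*98 = (36 + 92/29)*98 = (1136/29)*98 = 111328/29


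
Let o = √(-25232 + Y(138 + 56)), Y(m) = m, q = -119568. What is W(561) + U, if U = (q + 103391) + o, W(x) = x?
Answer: -15616 + 3*I*√2782 ≈ -15616.0 + 158.23*I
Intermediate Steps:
o = 3*I*√2782 (o = √(-25232 + (138 + 56)) = √(-25232 + 194) = √(-25038) = 3*I*√2782 ≈ 158.23*I)
U = -16177 + 3*I*√2782 (U = (-119568 + 103391) + 3*I*√2782 = -16177 + 3*I*√2782 ≈ -16177.0 + 158.23*I)
W(561) + U = 561 + (-16177 + 3*I*√2782) = -15616 + 3*I*√2782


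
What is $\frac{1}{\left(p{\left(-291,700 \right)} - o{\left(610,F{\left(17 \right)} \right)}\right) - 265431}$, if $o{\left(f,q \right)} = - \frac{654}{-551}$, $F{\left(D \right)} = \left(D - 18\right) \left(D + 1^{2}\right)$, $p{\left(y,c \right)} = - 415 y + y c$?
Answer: $- \frac{551}{191950320} \approx -2.8705 \cdot 10^{-6}$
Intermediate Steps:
$p{\left(y,c \right)} = - 415 y + c y$
$F{\left(D \right)} = \left(1 + D\right) \left(-18 + D\right)$ ($F{\left(D \right)} = \left(-18 + D\right) \left(D + 1\right) = \left(-18 + D\right) \left(1 + D\right) = \left(1 + D\right) \left(-18 + D\right)$)
$o{\left(f,q \right)} = \frac{654}{551}$ ($o{\left(f,q \right)} = \left(-654\right) \left(- \frac{1}{551}\right) = \frac{654}{551}$)
$\frac{1}{\left(p{\left(-291,700 \right)} - o{\left(610,F{\left(17 \right)} \right)}\right) - 265431} = \frac{1}{\left(- 291 \left(-415 + 700\right) - \frac{654}{551}\right) - 265431} = \frac{1}{\left(\left(-291\right) 285 - \frac{654}{551}\right) - 265431} = \frac{1}{\left(-82935 - \frac{654}{551}\right) - 265431} = \frac{1}{- \frac{45697839}{551} - 265431} = \frac{1}{- \frac{191950320}{551}} = - \frac{551}{191950320}$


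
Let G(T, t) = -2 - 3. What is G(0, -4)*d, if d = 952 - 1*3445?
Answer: 12465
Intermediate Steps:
G(T, t) = -5
d = -2493 (d = 952 - 3445 = -2493)
G(0, -4)*d = -5*(-2493) = 12465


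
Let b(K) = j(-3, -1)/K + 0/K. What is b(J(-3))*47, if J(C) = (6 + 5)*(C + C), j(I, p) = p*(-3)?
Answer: -47/22 ≈ -2.1364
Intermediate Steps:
j(I, p) = -3*p
J(C) = 22*C (J(C) = 11*(2*C) = 22*C)
b(K) = 3/K (b(K) = (-3*(-1))/K + 0/K = 3/K + 0 = 3/K)
b(J(-3))*47 = (3/((22*(-3))))*47 = (3/(-66))*47 = (3*(-1/66))*47 = -1/22*47 = -47/22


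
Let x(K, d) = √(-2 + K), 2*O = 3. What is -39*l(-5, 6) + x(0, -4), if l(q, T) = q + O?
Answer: 273/2 + I*√2 ≈ 136.5 + 1.4142*I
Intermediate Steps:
O = 3/2 (O = (½)*3 = 3/2 ≈ 1.5000)
l(q, T) = 3/2 + q (l(q, T) = q + 3/2 = 3/2 + q)
-39*l(-5, 6) + x(0, -4) = -39*(3/2 - 5) + √(-2 + 0) = -39*(-7/2) + √(-2) = 273/2 + I*√2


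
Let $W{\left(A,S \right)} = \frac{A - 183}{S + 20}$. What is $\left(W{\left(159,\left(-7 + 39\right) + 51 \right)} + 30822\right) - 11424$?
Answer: $\frac{1997970}{103} \approx 19398.0$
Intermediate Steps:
$W{\left(A,S \right)} = \frac{-183 + A}{20 + S}$
$\left(W{\left(159,\left(-7 + 39\right) + 51 \right)} + 30822\right) - 11424 = \left(\frac{-183 + 159}{20 + \left(\left(-7 + 39\right) + 51\right)} + 30822\right) - 11424 = \left(\frac{1}{20 + \left(32 + 51\right)} \left(-24\right) + 30822\right) - 11424 = \left(\frac{1}{20 + 83} \left(-24\right) + 30822\right) - 11424 = \left(\frac{1}{103} \left(-24\right) + 30822\right) - 11424 = \left(- \frac{24}{103} + 30822\right) - 11424 = \frac{3174642}{103} - 11424 = \frac{1997970}{103}$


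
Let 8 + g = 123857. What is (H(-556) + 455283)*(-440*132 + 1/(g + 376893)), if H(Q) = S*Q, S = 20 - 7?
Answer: -13030826291076745/500742 ≈ -2.6023e+10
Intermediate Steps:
g = 123849 (g = -8 + 123857 = 123849)
S = 13
H(Q) = 13*Q
(H(-556) + 455283)*(-440*132 + 1/(g + 376893)) = (13*(-556) + 455283)*(-440*132 + 1/(123849 + 376893)) = (-7228 + 455283)*(-58080 + 1/500742) = 448055*(-58080 + 1/500742) = 448055*(-29083095359/500742) = -13030826291076745/500742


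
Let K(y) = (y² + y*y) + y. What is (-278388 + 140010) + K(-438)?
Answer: 244872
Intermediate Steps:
K(y) = y + 2*y² (K(y) = (y² + y²) + y = 2*y² + y = y + 2*y²)
(-278388 + 140010) + K(-438) = (-278388 + 140010) - 438*(1 + 2*(-438)) = -138378 - 438*(1 - 876) = -138378 - 438*(-875) = -138378 + 383250 = 244872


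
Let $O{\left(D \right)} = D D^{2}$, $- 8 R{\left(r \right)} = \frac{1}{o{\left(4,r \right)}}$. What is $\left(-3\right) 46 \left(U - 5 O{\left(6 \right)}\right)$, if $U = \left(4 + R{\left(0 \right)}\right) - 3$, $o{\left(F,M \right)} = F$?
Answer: $\frac{2382501}{16} \approx 1.4891 \cdot 10^{5}$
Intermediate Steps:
$R{\left(r \right)} = - \frac{1}{32}$ ($R{\left(r \right)} = - \frac{1}{8 \cdot 4} = \left(- \frac{1}{8}\right) \frac{1}{4} = - \frac{1}{32}$)
$O{\left(D \right)} = D^{3}$
$U = \frac{31}{32}$ ($U = \left(4 - \frac{1}{32}\right) - 3 = \frac{127}{32} - 3 = \frac{31}{32} \approx 0.96875$)
$\left(-3\right) 46 \left(U - 5 O{\left(6 \right)}\right) = \left(-3\right) 46 \left(\frac{31}{32} - 5 \cdot 6^{3}\right) = - 138 \left(\frac{31}{32} - 1080\right) = \left(-138\right) \left(- \frac{34529}{32}\right) = \frac{2382501}{16}$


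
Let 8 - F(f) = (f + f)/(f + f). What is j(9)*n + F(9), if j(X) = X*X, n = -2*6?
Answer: -965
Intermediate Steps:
n = -12
j(X) = X**2
F(f) = 7 (F(f) = 8 - (f + f)/(f + f) = 8 - 2*f/(2*f) = 8 - 2*f*1/(2*f) = 8 - 1*1 = 8 - 1 = 7)
j(9)*n + F(9) = 9**2*(-12) + 7 = 81*(-12) + 7 = -972 + 7 = -965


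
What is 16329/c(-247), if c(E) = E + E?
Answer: -16329/494 ≈ -33.055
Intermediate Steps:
c(E) = 2*E
16329/c(-247) = 16329/((2*(-247))) = 16329/(-494) = 16329*(-1/494) = -16329/494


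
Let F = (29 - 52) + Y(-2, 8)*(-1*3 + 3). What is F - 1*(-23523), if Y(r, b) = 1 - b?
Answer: 23500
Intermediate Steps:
F = -23 (F = (29 - 52) + (1 - 1*8)*(-1*3 + 3) = -23 + (1 - 8)*(-3 + 3) = -23 - 7*0 = -23 + 0 = -23)
F - 1*(-23523) = -23 - 1*(-23523) = -23 + 23523 = 23500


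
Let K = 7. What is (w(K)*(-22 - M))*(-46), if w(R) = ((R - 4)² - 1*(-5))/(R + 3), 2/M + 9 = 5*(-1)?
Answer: 7038/5 ≈ 1407.6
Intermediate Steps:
M = -⅐ (M = 2/(-9 + 5*(-1)) = 2/(-9 - 5) = 2/(-14) = 2*(-1/14) = -⅐ ≈ -0.14286)
w(R) = (5 + (-4 + R)²)/(3 + R) (w(R) = ((-4 + R)² + 5)/(3 + R) = (5 + (-4 + R)²)/(3 + R))
(w(K)*(-22 - M))*(-46) = (((5 + (-4 + 7)²)/(3 + 7))*(-22 - 1*(-⅐)))*(-46) = (((5 + 3²)/10)*(-22 + ⅐))*(-46) = (((5 + 9)/10)*(-153/7))*(-46) = (((⅒)*14)*(-153/7))*(-46) = ((7/5)*(-153/7))*(-46) = -153/5*(-46) = 7038/5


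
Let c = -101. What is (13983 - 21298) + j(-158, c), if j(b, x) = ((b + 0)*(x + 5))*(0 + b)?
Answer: -2403859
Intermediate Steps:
j(b, x) = b**2*(5 + x) (j(b, x) = (b*(5 + x))*b = b**2*(5 + x))
(13983 - 21298) + j(-158, c) = (13983 - 21298) + (-158)**2*(5 - 101) = -7315 + 24964*(-96) = -7315 - 2396544 = -2403859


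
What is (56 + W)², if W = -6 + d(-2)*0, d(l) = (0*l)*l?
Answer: 2500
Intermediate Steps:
d(l) = 0 (d(l) = 0*l = 0)
W = -6 (W = -6 + 0*0 = -6 + 0 = -6)
(56 + W)² = (56 - 6)² = 50² = 2500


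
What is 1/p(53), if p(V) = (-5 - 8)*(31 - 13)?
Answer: -1/234 ≈ -0.0042735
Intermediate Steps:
p(V) = -234 (p(V) = -13*18 = -234)
1/p(53) = 1/(-234) = -1/234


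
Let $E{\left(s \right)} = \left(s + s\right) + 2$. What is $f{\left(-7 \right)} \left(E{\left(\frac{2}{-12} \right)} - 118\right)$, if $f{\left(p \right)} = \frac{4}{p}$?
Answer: $\frac{1396}{21} \approx 66.476$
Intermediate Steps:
$E{\left(s \right)} = 2 + 2 s$ ($E{\left(s \right)} = 2 s + 2 = 2 + 2 s$)
$f{\left(-7 \right)} \left(E{\left(\frac{2}{-12} \right)} - 118\right) = \frac{4}{-7} \left(\left(2 + 2 \frac{2}{-12}\right) - 118\right) = 4 \left(- \frac{1}{7}\right) \left(\left(2 + 2 \cdot 2 \left(- \frac{1}{12}\right)\right) - 118\right) = - \frac{4 \left(\left(2 + 2 \left(- \frac{1}{6}\right)\right) - 118\right)}{7} = - \frac{4 \left(\left(2 - \frac{1}{3}\right) - 118\right)}{7} = - \frac{4 \left(\frac{5}{3} - 118\right)}{7} = \left(- \frac{4}{7}\right) \left(- \frac{349}{3}\right) = \frac{1396}{21}$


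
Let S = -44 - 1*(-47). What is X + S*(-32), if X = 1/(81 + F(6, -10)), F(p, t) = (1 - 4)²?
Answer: -8639/90 ≈ -95.989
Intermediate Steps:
F(p, t) = 9 (F(p, t) = (-3)² = 9)
S = 3 (S = -44 + 47 = 3)
X = 1/90 (X = 1/(81 + 9) = 1/90 ≈ 0.011111)
X + S*(-32) = 1/90 + 3*(-32) = 1/90 - 96 = -8639/90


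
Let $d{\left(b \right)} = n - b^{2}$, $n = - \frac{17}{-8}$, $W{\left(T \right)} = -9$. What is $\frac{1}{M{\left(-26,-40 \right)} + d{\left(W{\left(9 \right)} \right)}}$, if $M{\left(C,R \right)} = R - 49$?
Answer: $- \frac{8}{1343} \approx -0.0059568$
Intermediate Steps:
$n = \frac{17}{8}$ ($n = \left(-17\right) \left(- \frac{1}{8}\right) = \frac{17}{8} \approx 2.125$)
$M{\left(C,R \right)} = -49 + R$
$d{\left(b \right)} = \frac{17}{8} - b^{2}$
$\frac{1}{M{\left(-26,-40 \right)} + d{\left(W{\left(9 \right)} \right)}} = \frac{1}{\left(-49 - 40\right) + \left(\frac{17}{8} - \left(-9\right)^{2}\right)} = \frac{1}{-89 + \left(\frac{17}{8} - 81\right)} = \frac{1}{-89 - \frac{631}{8}} = \frac{1}{- \frac{1343}{8}} = - \frac{8}{1343}$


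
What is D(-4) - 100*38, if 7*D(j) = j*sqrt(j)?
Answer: -3800 - 8*I/7 ≈ -3800.0 - 1.1429*I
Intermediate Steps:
D(j) = j**(3/2)/7 (D(j) = (j*sqrt(j))/7 = j**(3/2)/7)
D(-4) - 100*38 = (-4)**(3/2)/7 - 100*38 = (-8*I)/7 - 3800 = -8*I/7 - 3800 = -3800 - 8*I/7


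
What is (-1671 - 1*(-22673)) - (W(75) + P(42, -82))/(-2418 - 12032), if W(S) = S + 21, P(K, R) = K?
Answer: 151739519/7225 ≈ 21002.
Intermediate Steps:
W(S) = 21 + S
(-1671 - 1*(-22673)) - (W(75) + P(42, -82))/(-2418 - 12032) = (-1671 - 1*(-22673)) - ((21 + 75) + 42)/(-2418 - 12032) = (-1671 + 22673) - (96 + 42)/(-14450) = 21002 - 138*(-1)/14450 = 21002 - 1*(-69/7225) = 21002 + 69/7225 = 151739519/7225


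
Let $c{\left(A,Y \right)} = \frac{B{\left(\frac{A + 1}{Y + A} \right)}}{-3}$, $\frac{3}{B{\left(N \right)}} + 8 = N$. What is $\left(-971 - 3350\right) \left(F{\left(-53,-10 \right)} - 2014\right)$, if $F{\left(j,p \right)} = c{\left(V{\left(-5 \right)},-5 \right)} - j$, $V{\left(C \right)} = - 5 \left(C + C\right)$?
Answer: $\frac{872703728}{103} \approx 8.4728 \cdot 10^{6}$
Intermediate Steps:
$B{\left(N \right)} = \frac{3}{-8 + N}$
$V{\left(C \right)} = - 10 C$ ($V{\left(C \right)} = - 5 \cdot 2 C = - 10 C$)
$c{\left(A,Y \right)} = - \frac{1}{-8 + \frac{1 + A}{A + Y}}$ ($c{\left(A,Y \right)} = \frac{3 \frac{1}{-8 + \frac{A + 1}{Y + A}}}{-3} = \frac{3}{-8 + \frac{1 + A}{A + Y}} \left(- \frac{1}{3}\right) = - \frac{1}{-8 + \frac{1 + A}{A + Y}}$)
$F{\left(j,p \right)} = \frac{15}{103} - j$ ($F{\left(j,p \right)} = \frac{\left(-10\right) \left(-5\right) - 5}{-1 + 7 \left(\left(-10\right) \left(-5\right)\right) + 8 \left(-5\right)} - j = \frac{50 - 5}{-1 + 7 \cdot 50 - 40} - j = \frac{1}{-1 + 350 - 40} \cdot 45 - j = \frac{1}{309} \cdot 45 - j = \frac{15}{103} - j$)
$\left(-971 - 3350\right) \left(F{\left(-53,-10 \right)} - 2014\right) = \left(-971 - 3350\right) \left(\left(\frac{15}{103} - -53\right) - 2014\right) = - 4321 \left(\left(\frac{15}{103} + 53\right) - 2014\right) = - 4321 \left(\frac{5474}{103} - 2014\right) = \left(-4321\right) \left(- \frac{201968}{103}\right) = \frac{872703728}{103}$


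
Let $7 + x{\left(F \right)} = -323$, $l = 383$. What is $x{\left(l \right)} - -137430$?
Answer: $137100$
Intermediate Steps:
$x{\left(F \right)} = -330$ ($x{\left(F \right)} = -7 - 323 = -330$)
$x{\left(l \right)} - -137430 = -330 - -137430 = -330 + 137430 = 137100$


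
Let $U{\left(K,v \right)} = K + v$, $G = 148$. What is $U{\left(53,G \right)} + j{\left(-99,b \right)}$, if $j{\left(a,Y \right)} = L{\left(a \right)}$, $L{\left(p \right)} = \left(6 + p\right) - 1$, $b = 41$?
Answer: $107$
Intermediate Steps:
$L{\left(p \right)} = 5 + p$
$j{\left(a,Y \right)} = 5 + a$
$U{\left(53,G \right)} + j{\left(-99,b \right)} = \left(53 + 148\right) + \left(5 - 99\right) = 201 - 94 = 107$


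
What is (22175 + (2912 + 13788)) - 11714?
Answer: 27161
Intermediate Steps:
(22175 + (2912 + 13788)) - 11714 = (22175 + 16700) - 11714 = 38875 - 11714 = 27161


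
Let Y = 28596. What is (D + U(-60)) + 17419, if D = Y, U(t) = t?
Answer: 45955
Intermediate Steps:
D = 28596
(D + U(-60)) + 17419 = (28596 - 60) + 17419 = 28536 + 17419 = 45955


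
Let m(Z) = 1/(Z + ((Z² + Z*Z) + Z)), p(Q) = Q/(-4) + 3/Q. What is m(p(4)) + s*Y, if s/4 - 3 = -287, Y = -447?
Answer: 1523368/3 ≈ 5.0779e+5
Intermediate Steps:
p(Q) = 3/Q - Q/4 (p(Q) = Q*(-¼) + 3/Q = -Q/4 + 3/Q = 3/Q - Q/4)
m(Z) = 1/(2*Z + 2*Z²) (m(Z) = 1/(Z + ((Z² + Z²) + Z)) = 1/(Z + (2*Z² + Z)) = 1/(Z + (Z + 2*Z²)) = 1/(2*Z + 2*Z²))
s = -1136 (s = 12 + 4*(-287) = 12 - 1148 = -1136)
m(p(4)) + s*Y = 1/(2*(3/4 - ¼*4)*(1 + (3/4 - ¼*4))) - 1136*(-447) = 1/(2*(3*(¼) - 1)*(1 + (3*(¼) - 1))) + 507792 = 1/(2*(¾ - 1)*(1 + (¾ - 1))) + 507792 = 1/(2*(-¼)*(1 - ¼)) + 507792 = (½)*(-4)/(¾) + 507792 = (½)*(-4)*(4/3) + 507792 = -8/3 + 507792 = 1523368/3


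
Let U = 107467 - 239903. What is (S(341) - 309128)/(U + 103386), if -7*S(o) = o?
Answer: 2164237/203350 ≈ 10.643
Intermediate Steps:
U = -132436
S(o) = -o/7
(S(341) - 309128)/(U + 103386) = (-1/7*341 - 309128)/(-132436 + 103386) = (-341/7 - 309128)/(-29050) = -2164237/7*(-1/29050) = 2164237/203350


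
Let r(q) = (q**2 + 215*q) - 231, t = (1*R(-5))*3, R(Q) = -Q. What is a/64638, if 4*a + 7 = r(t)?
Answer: 803/64638 ≈ 0.012423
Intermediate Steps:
t = 15 (t = (1*(-1*(-5)))*3 = (1*5)*3 = 5*3 = 15)
r(q) = -231 + q**2 + 215*q
a = 803 (a = -7/4 + (-231 + 15**2 + 215*15)/4 = -7/4 + (-231 + 225 + 3225)/4 = -7/4 + (1/4)*3219 = -7/4 + 3219/4 = 803)
a/64638 = 803/64638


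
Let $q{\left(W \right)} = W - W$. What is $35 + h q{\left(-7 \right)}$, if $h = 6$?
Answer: $35$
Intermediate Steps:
$q{\left(W \right)} = 0$
$35 + h q{\left(-7 \right)} = 35 + 6 \cdot 0 = 35 + 0 = 35$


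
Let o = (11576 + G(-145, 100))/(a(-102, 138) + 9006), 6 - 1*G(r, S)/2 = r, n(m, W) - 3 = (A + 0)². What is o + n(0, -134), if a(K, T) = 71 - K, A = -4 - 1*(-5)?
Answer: 48594/9179 ≈ 5.2940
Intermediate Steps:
A = 1 (A = -4 + 5 = 1)
n(m, W) = 4 (n(m, W) = 3 + (1 + 0)² = 3 + 1² = 3 + 1 = 4)
G(r, S) = 12 - 2*r
o = 11878/9179 (o = (11576 + (12 - 2*(-145)))/((71 - 1*(-102)) + 9006) = (11576 + (12 + 290))/((71 + 102) + 9006) = (11576 + 302)/(173 + 9006) = 11878/9179 ≈ 1.2940)
o + n(0, -134) = 11878/9179 + 4 = 48594/9179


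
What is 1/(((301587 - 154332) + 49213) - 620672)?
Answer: -1/424204 ≈ -2.3574e-6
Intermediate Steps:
1/(((301587 - 154332) + 49213) - 620672) = 1/((147255 + 49213) - 620672) = 1/(196468 - 620672) = 1/(-424204) = -1/424204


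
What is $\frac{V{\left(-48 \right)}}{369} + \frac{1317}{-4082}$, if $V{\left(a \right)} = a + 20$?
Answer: $- \frac{600269}{1506258} \approx -0.39852$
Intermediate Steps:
$V{\left(a \right)} = 20 + a$
$\frac{V{\left(-48 \right)}}{369} + \frac{1317}{-4082} = \frac{20 - 48}{369} + \frac{1317}{-4082} = \left(-28\right) \frac{1}{369} + 1317 \left(- \frac{1}{4082}\right) = - \frac{28}{369} - \frac{1317}{4082} = - \frac{600269}{1506258}$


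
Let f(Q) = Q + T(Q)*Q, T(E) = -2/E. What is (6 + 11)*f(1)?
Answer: -17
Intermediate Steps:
f(Q) = -2 + Q (f(Q) = Q + (-2/Q)*Q = Q - 2 = -2 + Q)
(6 + 11)*f(1) = (6 + 11)*(-2 + 1) = 17*(-1) = -17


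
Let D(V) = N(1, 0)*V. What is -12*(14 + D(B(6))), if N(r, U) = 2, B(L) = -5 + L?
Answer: -192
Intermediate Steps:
D(V) = 2*V
-12*(14 + D(B(6))) = -12*(14 + 2*(-5 + 6)) = -12*(14 + 2*1) = -12*(14 + 2) = -12*16 = -192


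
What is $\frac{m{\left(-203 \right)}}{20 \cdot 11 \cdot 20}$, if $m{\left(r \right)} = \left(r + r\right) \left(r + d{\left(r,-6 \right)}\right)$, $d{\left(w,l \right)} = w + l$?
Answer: $\frac{20909}{550} \approx 38.016$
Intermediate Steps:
$d{\left(w,l \right)} = l + w$
$m{\left(r \right)} = 2 r \left(-6 + 2 r\right)$ ($m{\left(r \right)} = \left(r + r\right) \left(r + \left(-6 + r\right)\right) = 2 r \left(-6 + 2 r\right)$)
$\frac{m{\left(-203 \right)}}{20 \cdot 11 \cdot 20} = \frac{4 \left(-203\right) \left(-3 - 203\right)}{20 \cdot 11 \cdot 20} = \frac{4 \left(-203\right) \left(-206\right)}{220 \cdot 20} = \frac{167272}{4400} = 167272 \cdot \frac{1}{4400} = \frac{20909}{550}$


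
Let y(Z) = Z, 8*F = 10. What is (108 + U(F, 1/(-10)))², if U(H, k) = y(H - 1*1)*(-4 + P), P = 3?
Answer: 185761/16 ≈ 11610.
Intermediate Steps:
F = 5/4 (F = (⅛)*10 = 5/4 ≈ 1.2500)
U(H, k) = 1 - H (U(H, k) = (H - 1*1)*(-4 + 3) = (H - 1)*(-1) = (-1 + H)*(-1) = 1 - H)
(108 + U(F, 1/(-10)))² = (108 + (1 - 1*5/4))² = (108 + (1 - 5/4))² = (108 - ¼)² = (431/4)² = 185761/16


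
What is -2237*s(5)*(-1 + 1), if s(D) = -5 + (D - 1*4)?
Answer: 0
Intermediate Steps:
s(D) = -9 + D (s(D) = -5 + (D - 4) = -5 + (-4 + D) = -9 + D)
-2237*s(5)*(-1 + 1) = -2237*(-9 + 5)*(-1 + 1) = -(-8948)*0 = -2237*0 = 0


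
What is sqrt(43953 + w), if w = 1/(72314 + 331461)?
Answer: 4*sqrt(17914611045311)/80755 ≈ 209.65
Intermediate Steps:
w = 1/403775 ≈ 2.4766e-6
sqrt(43953 + w) = sqrt(43953 + 1/403775) = sqrt(17747122576/403775) = 4*sqrt(17914611045311)/80755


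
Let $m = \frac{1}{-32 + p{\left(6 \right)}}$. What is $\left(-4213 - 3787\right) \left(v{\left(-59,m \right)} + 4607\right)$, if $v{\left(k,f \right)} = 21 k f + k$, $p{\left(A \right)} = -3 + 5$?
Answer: $-36714400$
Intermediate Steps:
$p{\left(A \right)} = 2$
$m = - \frac{1}{30}$ ($m = \frac{1}{-32 + 2} = \frac{1}{-30} = - \frac{1}{30} \approx -0.033333$)
$v{\left(k,f \right)} = k + 21 f k$ ($v{\left(k,f \right)} = 21 f k + k = k + 21 f k$)
$\left(-4213 - 3787\right) \left(v{\left(-59,m \right)} + 4607\right) = \left(-4213 - 3787\right) \left(- 59 \left(1 + 21 \left(- \frac{1}{30}\right)\right) + 4607\right) = - 8000 \left(- 59 \left(1 - \frac{7}{10}\right) + 4607\right) = - 8000 \left(\left(-59\right) \frac{3}{10} + 4607\right) = - 8000 \left(- \frac{177}{10} + 4607\right) = \left(-8000\right) \frac{45893}{10} = -36714400$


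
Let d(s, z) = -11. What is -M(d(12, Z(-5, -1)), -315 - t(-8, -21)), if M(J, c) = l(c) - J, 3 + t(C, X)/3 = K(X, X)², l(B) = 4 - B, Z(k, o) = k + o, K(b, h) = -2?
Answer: -333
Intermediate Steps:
t(C, X) = 3 (t(C, X) = -9 + 3*(-2)² = -9 + 3*4 = -9 + 12 = 3)
M(J, c) = 4 - J - c (M(J, c) = (4 - c) - J = 4 - J - c)
-M(d(12, Z(-5, -1)), -315 - t(-8, -21)) = -(4 - 1*(-11) - (-315 - 1*3)) = -(4 + 11 - (-315 - 3)) = -(4 + 11 - 1*(-318)) = -(4 + 11 + 318) = -1*333 = -333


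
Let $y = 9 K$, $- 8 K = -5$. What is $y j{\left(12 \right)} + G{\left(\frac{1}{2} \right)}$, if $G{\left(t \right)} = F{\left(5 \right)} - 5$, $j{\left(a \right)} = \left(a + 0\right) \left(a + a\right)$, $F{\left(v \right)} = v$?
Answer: $1620$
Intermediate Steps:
$K = \frac{5}{8}$ ($K = \left(- \frac{1}{8}\right) \left(-5\right) = \frac{5}{8} \approx 0.625$)
$j{\left(a \right)} = 2 a^{2}$ ($j{\left(a \right)} = a 2 a = 2 a^{2}$)
$y = \frac{45}{8}$ ($y = 9 \cdot \frac{5}{8} = \frac{45}{8} \approx 5.625$)
$G{\left(t \right)} = 0$ ($G{\left(t \right)} = 5 - 5 = 0$)
$y j{\left(12 \right)} + G{\left(\frac{1}{2} \right)} = \frac{45 \cdot 2 \cdot 12^{2}}{8} + 0 = \frac{45 \cdot 2 \cdot 144}{8} + 0 = \frac{45}{8} \cdot 288 + 0 = 1620 + 0 = 1620$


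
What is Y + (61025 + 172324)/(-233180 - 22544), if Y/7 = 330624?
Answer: 591839209083/255724 ≈ 2.3144e+6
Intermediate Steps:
Y = 2314368 (Y = 7*330624 = 2314368)
Y + (61025 + 172324)/(-233180 - 22544) = 2314368 + (61025 + 172324)/(-233180 - 22544) = 2314368 + 233349/(-255724) = 2314368 + 233349*(-1/255724) = 2314368 - 233349/255724 = 591839209083/255724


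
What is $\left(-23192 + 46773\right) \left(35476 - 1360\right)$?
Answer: $804489396$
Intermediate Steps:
$\left(-23192 + 46773\right) \left(35476 - 1360\right) = 23581 \cdot 34116 = 804489396$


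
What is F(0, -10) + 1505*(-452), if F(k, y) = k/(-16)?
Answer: -680260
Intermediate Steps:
F(k, y) = -k/16 (F(k, y) = k*(-1/16) = -k/16)
F(0, -10) + 1505*(-452) = -1/16*0 + 1505*(-452) = 0 - 680260 = -680260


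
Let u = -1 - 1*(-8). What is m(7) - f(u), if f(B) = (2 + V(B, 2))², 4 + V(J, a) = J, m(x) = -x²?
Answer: -74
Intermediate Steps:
V(J, a) = -4 + J
u = 7 (u = -1 + 8 = 7)
f(B) = (-2 + B)² (f(B) = (2 + (-4 + B))² = (-2 + B)²)
m(7) - f(u) = -1*7² - (-2 + 7)² = -1*49 - 1*5² = -49 - 1*25 = -49 - 25 = -74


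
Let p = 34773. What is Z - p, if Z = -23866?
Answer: -58639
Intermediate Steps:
Z - p = -23866 - 1*34773 = -23866 - 34773 = -58639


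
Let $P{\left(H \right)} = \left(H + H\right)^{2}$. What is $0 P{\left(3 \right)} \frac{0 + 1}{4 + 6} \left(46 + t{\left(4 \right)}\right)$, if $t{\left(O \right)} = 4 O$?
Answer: $0$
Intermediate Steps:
$P{\left(H \right)} = 4 H^{2}$ ($P{\left(H \right)} = \left(2 H\right)^{2} = 4 H^{2}$)
$0 P{\left(3 \right)} \frac{0 + 1}{4 + 6} \left(46 + t{\left(4 \right)}\right) = 0 \cdot 4 \cdot 3^{2} \frac{0 + 1}{4 + 6} \left(46 + 4 \cdot 4\right) = 0 \cdot 4 \cdot 9 \cdot 1 \cdot \frac{1}{10} \left(46 + 16\right) = 0 \cdot 36 \cdot 1 \cdot \frac{1}{10} \cdot 62 = 0 \cdot \frac{1}{10} \cdot 62 = 0 \cdot 62 = 0$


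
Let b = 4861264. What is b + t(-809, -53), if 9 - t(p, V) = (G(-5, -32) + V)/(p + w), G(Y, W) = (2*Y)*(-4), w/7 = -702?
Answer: 27821065366/5723 ≈ 4.8613e+6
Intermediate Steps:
w = -4914 (w = 7*(-702) = -4914)
G(Y, W) = -8*Y
t(p, V) = 9 - (40 + V)/(-4914 + p) (t(p, V) = 9 - (-8*(-5) + V)/(p - 4914) = 9 - (40 + V)/(-4914 + p))
b + t(-809, -53) = 4861264 + (-44266 - 1*(-53) + 9*(-809))/(-4914 - 809) = 4861264 + (-44266 + 53 - 7281)/(-5723) = 4861264 - 1/5723*(-51494) = 4861264 + 51494/5723 = 27821065366/5723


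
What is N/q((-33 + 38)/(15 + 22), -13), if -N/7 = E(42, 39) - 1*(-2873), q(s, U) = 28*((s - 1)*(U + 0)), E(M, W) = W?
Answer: -259/4 ≈ -64.750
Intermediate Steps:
q(s, U) = 28*U*(-1 + s) (q(s, U) = 28*((-1 + s)*U) = 28*(U*(-1 + s)) = 28*U*(-1 + s))
N = -20384 (N = -7*(39 - 1*(-2873)) = -7*(39 + 2873) = -7*2912 = -20384)
N/q((-33 + 38)/(15 + 22), -13) = -20384*(-1/(364*(-1 + (-33 + 38)/(15 + 22)))) = -20384*(-1/(364*(-1 + 5/37))) = -20384/(28*(-13)*(-32/37)) = -20384/11648/37 = -20384*37/11648 = -259/4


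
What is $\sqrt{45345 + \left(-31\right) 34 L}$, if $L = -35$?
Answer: $\sqrt{82235} \approx 286.77$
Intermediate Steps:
$\sqrt{45345 + \left(-31\right) 34 L} = \sqrt{45345 + \left(-31\right) 34 \left(-35\right)} = \sqrt{45345 - -36890} = \sqrt{45345 + 36890} = \sqrt{82235}$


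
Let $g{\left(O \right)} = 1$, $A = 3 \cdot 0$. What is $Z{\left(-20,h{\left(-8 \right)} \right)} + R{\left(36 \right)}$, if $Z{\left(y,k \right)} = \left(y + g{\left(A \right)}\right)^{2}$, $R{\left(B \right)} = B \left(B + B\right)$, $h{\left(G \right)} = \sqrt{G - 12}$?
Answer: $2953$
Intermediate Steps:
$h{\left(G \right)} = \sqrt{-12 + G}$
$A = 0$
$R{\left(B \right)} = 2 B^{2}$ ($R{\left(B \right)} = B 2 B = 2 B^{2}$)
$Z{\left(y,k \right)} = \left(1 + y\right)^{2}$ ($Z{\left(y,k \right)} = \left(y + 1\right)^{2} = \left(1 + y\right)^{2}$)
$Z{\left(-20,h{\left(-8 \right)} \right)} + R{\left(36 \right)} = \left(1 - 20\right)^{2} + 2 \cdot 36^{2} = \left(-19\right)^{2} + 2 \cdot 1296 = 361 + 2592 = 2953$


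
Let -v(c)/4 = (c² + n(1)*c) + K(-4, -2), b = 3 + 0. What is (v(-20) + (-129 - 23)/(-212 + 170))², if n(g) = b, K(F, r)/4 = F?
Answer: 736579600/441 ≈ 1.6702e+6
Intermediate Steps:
K(F, r) = 4*F
b = 3
n(g) = 3
v(c) = 64 - 12*c - 4*c² (v(c) = -4*((c² + 3*c) + 4*(-4)) = -4*((c² + 3*c) - 16) = -4*(-16 + c² + 3*c) = 64 - 12*c - 4*c²)
(v(-20) + (-129 - 23)/(-212 + 170))² = ((64 - 12*(-20) - 4*(-20)²) + (-129 - 23)/(-212 + 170))² = ((64 + 240 - 4*400) - 152/(-42))² = ((64 + 240 - 1600) - 152*(-1/42))² = (-1296 + 76/21)² = (-27140/21)² = 736579600/441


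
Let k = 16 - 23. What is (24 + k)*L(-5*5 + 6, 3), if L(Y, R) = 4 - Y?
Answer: 391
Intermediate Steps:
k = -7
(24 + k)*L(-5*5 + 6, 3) = (24 - 7)*(4 - (-5*5 + 6)) = 17*(4 - (-25 + 6)) = 17*(4 - 1*(-19)) = 17*(4 + 19) = 17*23 = 391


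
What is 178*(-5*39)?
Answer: -34710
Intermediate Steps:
178*(-5*39) = 178*(-195) = -34710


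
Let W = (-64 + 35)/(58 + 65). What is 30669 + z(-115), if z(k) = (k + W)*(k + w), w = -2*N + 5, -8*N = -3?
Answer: 10684115/246 ≈ 43431.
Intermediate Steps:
N = 3/8 (N = -1/8*(-3) = 3/8 ≈ 0.37500)
W = -29/123 ≈ -0.23577
w = 17/4 (w = -2*3/8 + 5 = -3/4 + 5 = 17/4 ≈ 4.2500)
z(k) = (-29/123 + k)*(17/4 + k) (z(k) = (k - 29/123)*(k + 17/4) = (-29/123 + k)*(17/4 + k))
30669 + z(-115) = 30669 + (-493/492 + (-115)**2 + (1975/492)*(-115)) = 30669 + (-493/492 + 13225 - 227125/492) = 30669 + 3139541/246 = 10684115/246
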